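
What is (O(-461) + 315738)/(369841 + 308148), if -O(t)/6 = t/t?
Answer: 315732/677989 ≈ 0.46569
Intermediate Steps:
O(t) = -6 (O(t) = -6*t/t = -6*1 = -6)
(O(-461) + 315738)/(369841 + 308148) = (-6 + 315738)/(369841 + 308148) = 315732/677989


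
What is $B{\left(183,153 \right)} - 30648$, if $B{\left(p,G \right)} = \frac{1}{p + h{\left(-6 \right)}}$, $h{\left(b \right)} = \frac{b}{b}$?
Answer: $- \frac{5639231}{184} \approx -30648.0$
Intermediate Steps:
$h{\left(b \right)} = 1$
$B{\left(p,G \right)} = \frac{1}{1 + p}$ ($B{\left(p,G \right)} = \frac{1}{p + 1} = \frac{1}{1 + p}$)
$B{\left(183,153 \right)} - 30648 = \frac{1}{1 + 183} - 30648 = \frac{1}{184} - 30648 = - \frac{5639231}{184}$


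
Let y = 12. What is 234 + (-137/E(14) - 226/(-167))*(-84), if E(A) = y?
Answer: 180247/167 ≈ 1079.3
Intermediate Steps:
E(A) = 12
234 + (-137/E(14) - 226/(-167))*(-84) = 234 + (-137/12 - 226/(-167))*(-84) = 234 + (-137*1/12 - 226*(-1/167))*(-84) = 234 + (-137/12 + 226/167)*(-84) = 234 - 20167/2004*(-84) = 234 + 141169/167 = 180247/167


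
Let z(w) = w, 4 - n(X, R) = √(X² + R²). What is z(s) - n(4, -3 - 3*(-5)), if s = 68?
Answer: 64 + 4*√10 ≈ 76.649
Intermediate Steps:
n(X, R) = 4 - √(R² + X²) (n(X, R) = 4 - √(X² + R²) = 4 - √(R² + X²))
z(s) - n(4, -3 - 3*(-5)) = 68 - (4 - √((-3 - 3*(-5))² + 4²)) = 68 - (4 - √((-3 + 15)² + 16)) = 68 - (4 - √(12² + 16)) = 68 - (4 - √(144 + 16)) = 68 - (4 - √160) = 68 - (4 - 4*√10) = 68 + (-4 + 4*√10) = 64 + 4*√10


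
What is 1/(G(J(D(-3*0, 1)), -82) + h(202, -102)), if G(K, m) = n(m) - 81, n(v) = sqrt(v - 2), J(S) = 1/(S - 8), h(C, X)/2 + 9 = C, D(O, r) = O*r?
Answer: 305/93109 - 2*I*sqrt(21)/93109 ≈ 0.0032757 - 9.8435e-5*I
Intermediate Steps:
h(C, X) = -18 + 2*C
J(S) = 1/(-8 + S)
n(v) = sqrt(-2 + v)
G(K, m) = -81 + sqrt(-2 + m) (G(K, m) = sqrt(-2 + m) - 81 = -81 + sqrt(-2 + m))
1/(G(J(D(-3*0, 1)), -82) + h(202, -102)) = 1/((-81 + sqrt(-2 - 82)) + (-18 + 2*202)) = 1/((-81 + sqrt(-84)) + (-18 + 404)) = 1/((-81 + 2*I*sqrt(21)) + 386) = 1/(305 + 2*I*sqrt(21))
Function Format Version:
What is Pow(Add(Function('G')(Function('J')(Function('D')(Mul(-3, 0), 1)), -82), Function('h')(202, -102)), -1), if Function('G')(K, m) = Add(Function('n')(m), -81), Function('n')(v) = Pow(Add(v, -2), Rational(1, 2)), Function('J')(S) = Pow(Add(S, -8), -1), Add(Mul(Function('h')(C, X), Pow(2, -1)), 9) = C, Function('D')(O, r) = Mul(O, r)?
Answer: Add(Rational(305, 93109), Mul(Rational(-2, 93109), I, Pow(21, Rational(1, 2)))) ≈ Add(0.0032757, Mul(-9.8435e-5, I))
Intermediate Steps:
Function('h')(C, X) = Add(-18, Mul(2, C))
Function('J')(S) = Pow(Add(-8, S), -1)
Function('n')(v) = Pow(Add(-2, v), Rational(1, 2))
Function('G')(K, m) = Add(-81, Pow(Add(-2, m), Rational(1, 2))) (Function('G')(K, m) = Add(Pow(Add(-2, m), Rational(1, 2)), -81) = Add(-81, Pow(Add(-2, m), Rational(1, 2))))
Pow(Add(Function('G')(Function('J')(Function('D')(Mul(-3, 0), 1)), -82), Function('h')(202, -102)), -1) = Pow(Add(Add(-81, Pow(Add(-2, -82), Rational(1, 2))), Add(-18, Mul(2, 202))), -1) = Pow(Add(Add(-81, Pow(-84, Rational(1, 2))), Add(-18, 404)), -1) = Pow(Add(Add(-81, Mul(2, I, Pow(21, Rational(1, 2)))), 386), -1) = Pow(Add(305, Mul(2, I, Pow(21, Rational(1, 2)))), -1)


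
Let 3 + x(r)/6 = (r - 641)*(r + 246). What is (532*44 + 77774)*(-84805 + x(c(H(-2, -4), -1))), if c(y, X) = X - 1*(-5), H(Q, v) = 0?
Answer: -105261961786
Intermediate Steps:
c(y, X) = 5 + X (c(y, X) = X + 5 = 5 + X)
x(r) = -18 + 6*(-641 + r)*(246 + r) (x(r) = -18 + 6*((r - 641)*(r + 246)) = -18 + 6*((-641 + r)*(246 + r)) = -18 + 6*(-641 + r)*(246 + r))
(532*44 + 77774)*(-84805 + x(c(H(-2, -4), -1))) = (532*44 + 77774)*(-84805 + (-946134 - 2370*(5 - 1) + 6*(5 - 1)²)) = (23408 + 77774)*(-84805 + (-946134 - 2370*4 + 6*4²)) = 101182*(-84805 + (-946134 - 9480 + 6*16)) = 101182*(-84805 + (-946134 - 9480 + 96)) = 101182*(-84805 - 955518) = 101182*(-1040323) = -105261961786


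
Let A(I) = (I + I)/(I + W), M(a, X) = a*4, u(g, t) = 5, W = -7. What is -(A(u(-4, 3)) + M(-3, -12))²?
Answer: -289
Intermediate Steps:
M(a, X) = 4*a
A(I) = 2*I/(-7 + I) (A(I) = (I + I)/(I - 7) = (2*I)/(-7 + I) = 2*I/(-7 + I))
-(A(u(-4, 3)) + M(-3, -12))² = -(2*5/(-7 + 5) + 4*(-3))² = -(2*5/(-2) - 12)² = -(2*5*(-½) - 12)² = -(-5 - 12)² = -1*(-17)² = -1*289 = -289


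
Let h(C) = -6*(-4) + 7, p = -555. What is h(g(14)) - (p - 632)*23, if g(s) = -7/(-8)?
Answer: 27332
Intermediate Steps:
g(s) = 7/8 (g(s) = -7*(-1/8) = 7/8)
h(C) = 31 (h(C) = 24 + 7 = 31)
h(g(14)) - (p - 632)*23 = 31 - (-555 - 632)*23 = 31 - (-1187)*23 = 31 - 1*(-27301) = 31 + 27301 = 27332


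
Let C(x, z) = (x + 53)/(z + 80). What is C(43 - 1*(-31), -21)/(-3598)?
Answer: -127/212282 ≈ -0.00059826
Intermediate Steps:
C(x, z) = (53 + x)/(80 + z)
C(43 - 1*(-31), -21)/(-3598) = ((53 + (43 - 1*(-31)))/(80 - 21))/(-3598) = ((53 + (43 + 31))/59)*(-1/3598) = ((53 + 74)/59)*(-1/3598) = ((1/59)*127)*(-1/3598) = (127/59)*(-1/3598) = -127/212282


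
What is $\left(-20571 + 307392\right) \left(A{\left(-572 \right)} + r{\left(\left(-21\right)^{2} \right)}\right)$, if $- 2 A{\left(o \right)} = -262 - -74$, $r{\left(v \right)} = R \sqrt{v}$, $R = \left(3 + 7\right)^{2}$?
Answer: $629285274$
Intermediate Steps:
$R = 100$ ($R = 10^{2} = 100$)
$r{\left(v \right)} = 100 \sqrt{v}$
$A{\left(o \right)} = 94$ ($A{\left(o \right)} = - \frac{-262 - -74}{2} = - \frac{-262 + 74}{2} = \left(- \frac{1}{2}\right) \left(-188\right) = 94$)
$\left(-20571 + 307392\right) \left(A{\left(-572 \right)} + r{\left(\left(-21\right)^{2} \right)}\right) = \left(-20571 + 307392\right) \left(94 + 100 \sqrt{\left(-21\right)^{2}}\right) = 286821 \left(94 + 100 \sqrt{441}\right) = 286821 \left(94 + 100 \cdot 21\right) = 286821 \left(94 + 2100\right) = 286821 \cdot 2194 = 629285274$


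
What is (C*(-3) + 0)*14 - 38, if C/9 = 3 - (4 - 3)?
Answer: -794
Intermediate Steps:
C = 18 (C = 9*(3 - (4 - 3)) = 9*(3 - 1*1) = 9*(3 - 1) = 9*2 = 18)
(C*(-3) + 0)*14 - 38 = (18*(-3) + 0)*14 - 38 = (-54 + 0)*14 - 38 = -54*14 - 38 = -756 - 38 = -794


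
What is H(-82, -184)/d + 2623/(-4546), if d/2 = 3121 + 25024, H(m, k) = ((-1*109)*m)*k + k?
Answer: -3812400183/127947170 ≈ -29.797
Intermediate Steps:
H(m, k) = k - 109*k*m (H(m, k) = (-109*m)*k + k = -109*k*m + k = k - 109*k*m)
d = 56290 (d = 2*(3121 + 25024) = 2*28145 = 56290)
H(-82, -184)/d + 2623/(-4546) = -184*(1 - 109*(-82))/56290 + 2623/(-4546) = -184*(1 + 8938)*(1/56290) + 2623*(-1/4546) = -184*8939*(1/56290) - 2623/4546 = -1644776*1/56290 - 2623/4546 = -822388/28145 - 2623/4546 = -3812400183/127947170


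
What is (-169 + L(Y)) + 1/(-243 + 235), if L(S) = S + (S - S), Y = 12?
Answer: -1257/8 ≈ -157.13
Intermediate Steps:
L(S) = S (L(S) = S + 0 = S)
(-169 + L(Y)) + 1/(-243 + 235) = (-169 + 12) + 1/(-243 + 235) = -157 + 1/(-8) = -157 - 1/8 = -1257/8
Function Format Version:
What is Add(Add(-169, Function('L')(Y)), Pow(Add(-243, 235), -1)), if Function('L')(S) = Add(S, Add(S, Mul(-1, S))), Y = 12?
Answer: Rational(-1257, 8) ≈ -157.13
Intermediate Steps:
Function('L')(S) = S (Function('L')(S) = Add(S, 0) = S)
Add(Add(-169, Function('L')(Y)), Pow(Add(-243, 235), -1)) = Add(Add(-169, 12), Pow(Add(-243, 235), -1)) = Add(-157, Pow(-8, -1)) = Add(-157, Rational(-1, 8)) = Rational(-1257, 8)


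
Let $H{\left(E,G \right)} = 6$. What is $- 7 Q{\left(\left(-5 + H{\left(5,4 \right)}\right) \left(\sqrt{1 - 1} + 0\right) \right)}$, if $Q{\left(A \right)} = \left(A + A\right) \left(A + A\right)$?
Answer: $0$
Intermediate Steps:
$Q{\left(A \right)} = 4 A^{2}$ ($Q{\left(A \right)} = 2 A 2 A = 4 A^{2}$)
$- 7 Q{\left(\left(-5 + H{\left(5,4 \right)}\right) \left(\sqrt{1 - 1} + 0\right) \right)} = - 7 \cdot 4 \left(\left(-5 + 6\right) \left(\sqrt{1 - 1} + 0\right)\right)^{2} = - 7 \cdot 4 \left(1 \left(\sqrt{1 - 1} + 0\right)\right)^{2} = - 7 \cdot 4 \left(1 \left(\sqrt{0} + 0\right)\right)^{2} = - 7 \cdot 4 \left(1 \left(0 + 0\right)\right)^{2} = - 7 \cdot 4 \left(1 \cdot 0\right)^{2} = - 7 \cdot 4 \cdot 0^{2} = - 7 \cdot 4 \cdot 0 = \left(-7\right) 0 = 0$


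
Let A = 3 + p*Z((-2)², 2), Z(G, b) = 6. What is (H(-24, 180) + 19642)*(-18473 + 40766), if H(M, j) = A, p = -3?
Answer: 437544711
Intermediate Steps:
A = -15 (A = 3 - 3*6 = 3 - 18 = -15)
H(M, j) = -15
(H(-24, 180) + 19642)*(-18473 + 40766) = (-15 + 19642)*(-18473 + 40766) = 19627*22293 = 437544711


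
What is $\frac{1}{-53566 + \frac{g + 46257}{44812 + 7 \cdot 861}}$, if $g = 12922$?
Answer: $- \frac{50839}{2723182695} \approx -1.8669 \cdot 10^{-5}$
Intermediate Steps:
$\frac{1}{-53566 + \frac{g + 46257}{44812 + 7 \cdot 861}} = \frac{1}{-53566 + \frac{12922 + 46257}{44812 + 7 \cdot 861}} = \frac{1}{-53566 + \frac{59179}{44812 + 6027}} = \frac{1}{-53566 + \frac{59179}{50839}} = \frac{1}{- \frac{2723182695}{50839}} = - \frac{50839}{2723182695}$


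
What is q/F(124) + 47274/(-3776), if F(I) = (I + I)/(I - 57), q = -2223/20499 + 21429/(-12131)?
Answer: -63195618828417/4851451646944 ≈ -13.026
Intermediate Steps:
q = -155413428/82891123 (q = -2223*1/20499 + 21429*(-1/12131) = -741/6833 - 21429/12131 = -155413428/82891123 ≈ -1.8749)
F(I) = 2*I/(-57 + I) (F(I) = (2*I)/(-57 + I) = 2*I/(-57 + I))
q/F(124) + 47274/(-3776) = -155413428/(82891123*(2*124/(-57 + 124))) + 47274/(-3776) = -155413428/(82891123*(2*124/67)) + 47274*(-1/3776) = -155413428/(82891123*(2*124*(1/67))) - 23637/1888 = -155413428/(82891123*248/67) - 23637/1888 = -155413428/82891123*67/248 - 23637/1888 = -2603174919/5139249626 - 23637/1888 = -63195618828417/4851451646944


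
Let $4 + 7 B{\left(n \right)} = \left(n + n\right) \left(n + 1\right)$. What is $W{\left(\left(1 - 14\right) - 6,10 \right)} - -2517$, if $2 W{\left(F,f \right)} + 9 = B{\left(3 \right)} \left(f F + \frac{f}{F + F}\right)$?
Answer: $\frac{596025}{266} \approx 2240.7$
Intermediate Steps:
$B{\left(n \right)} = - \frac{4}{7} + \frac{2 n \left(1 + n\right)}{7}$ ($B{\left(n \right)} = - \frac{4}{7} + \frac{\left(n + n\right) \left(n + 1\right)}{7} = - \frac{4}{7} + \frac{2 n \left(1 + n\right)}{7}$)
$W{\left(F,f \right)} = - \frac{9}{2} + \frac{5 f}{7 F} + \frac{10 F f}{7}$ ($W{\left(F,f \right)} = - \frac{9}{2} + \frac{\left(- \frac{4}{7} + \frac{2}{7} \cdot 3 + \frac{2 \cdot 3^{2}}{7}\right) \left(f F + \frac{f}{F + F}\right)}{2} = - \frac{9}{2} + \frac{\left(- \frac{4}{7} + \frac{6}{7} + \frac{2}{7} \cdot 9\right) \left(F f + \frac{f}{2 F}\right)}{2} = - \frac{9}{2} + \frac{\left(- \frac{4}{7} + \frac{6}{7} + \frac{18}{7}\right) \left(F f + \frac{1}{2 F} f\right)}{2} = - \frac{9}{2} + \frac{\frac{20}{7} \left(F f + \frac{f}{2 F}\right)}{2} = - \frac{9}{2} + \frac{\frac{10 f}{7 F} + \frac{20 F f}{7}}{2} = - \frac{9}{2} + \left(\frac{5 f}{7 F} + \frac{10 F f}{7}\right) = - \frac{9}{2} + \frac{5 f}{7 F} + \frac{10 F f}{7}$)
$W{\left(\left(1 - 14\right) - 6,10 \right)} - -2517 = \frac{10 \cdot 10 + \left(\left(1 - 14\right) - 6\right) \left(-63 + 20 \left(\left(1 - 14\right) - 6\right) 10\right)}{14 \left(\left(1 - 14\right) - 6\right)} - -2517 = \frac{100 + \left(-13 - 6\right) \left(-63 + 20 \left(-13 - 6\right) 10\right)}{14 \left(-13 - 6\right)} + 2517 = \frac{100 - 19 \left(-63 + 20 \left(-19\right) 10\right)}{14 \left(-19\right)} + 2517 = \frac{1}{14} \left(- \frac{1}{19}\right) \left(100 - 19 \left(-63 - 3800\right)\right) + 2517 = \frac{1}{14} \left(- \frac{1}{19}\right) \left(100 - -73397\right) + 2517 = \frac{1}{14} \left(- \frac{1}{19}\right) \left(100 + 73397\right) + 2517 = \frac{1}{14} \left(- \frac{1}{19}\right) 73497 + 2517 = - \frac{73497}{266} + 2517 = \frac{596025}{266}$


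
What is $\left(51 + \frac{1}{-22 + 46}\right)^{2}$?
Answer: $\frac{1500625}{576} \approx 2605.3$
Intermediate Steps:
$\left(51 + \frac{1}{-22 + 46}\right)^{2} = \left(51 + \frac{1}{24}\right)^{2} = \left(\frac{1225}{24}\right)^{2} = \frac{1500625}{576}$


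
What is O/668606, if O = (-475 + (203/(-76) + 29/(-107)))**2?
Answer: 15105853890625/44214529662944 ≈ 0.34165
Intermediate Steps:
O = 15105853890625/66129424 (O = (-475 + (203*(-1/76) + 29*(-1/107)))**2 = (-475 + (-203/76 - 29/107))**2 = (-475 - 23925/8132)**2 = (-3886625/8132)**2 = 15105853890625/66129424 ≈ 2.2843e+5)
O/668606 = (15105853890625/66129424)/668606 = (15105853890625/66129424)*(1/668606) = 15105853890625/44214529662944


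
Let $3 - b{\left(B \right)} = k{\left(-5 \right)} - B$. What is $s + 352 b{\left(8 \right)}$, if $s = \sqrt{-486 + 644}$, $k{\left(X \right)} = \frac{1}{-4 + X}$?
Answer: $\frac{35200}{9} + \sqrt{158} \approx 3923.7$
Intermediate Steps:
$b{\left(B \right)} = \frac{28}{9} + B$ ($b{\left(B \right)} = 3 - \left(\frac{1}{-4 - 5} - B\right) = 3 - \left(\frac{1}{-9} - B\right) = 3 - \left(- \frac{1}{9} - B\right) = 3 + \left(\frac{1}{9} + B\right) = \frac{28}{9} + B$)
$s = \sqrt{158} \approx 12.57$
$s + 352 b{\left(8 \right)} = \sqrt{158} + 352 \left(\frac{28}{9} + 8\right) = \sqrt{158} + 352 \cdot \frac{100}{9} = \sqrt{158} + \frac{35200}{9} = \frac{35200}{9} + \sqrt{158}$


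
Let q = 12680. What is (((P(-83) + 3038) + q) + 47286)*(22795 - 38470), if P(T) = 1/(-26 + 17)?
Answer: -2962757875/3 ≈ -9.8759e+8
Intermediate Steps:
P(T) = -⅑ (P(T) = 1/(-9) = -⅑)
(((P(-83) + 3038) + q) + 47286)*(22795 - 38470) = (((-⅑ + 3038) + 12680) + 47286)*(22795 - 38470) = ((27341/9 + 12680) + 47286)*(-15675) = (141461/9 + 47286)*(-15675) = (567035/9)*(-15675) = -2962757875/3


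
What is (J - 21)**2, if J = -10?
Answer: 961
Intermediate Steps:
(J - 21)**2 = (-10 - 21)**2 = (-31)**2 = 961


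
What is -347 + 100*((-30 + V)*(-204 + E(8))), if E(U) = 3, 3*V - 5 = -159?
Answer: 1634453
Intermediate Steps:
V = -154/3 (V = 5/3 + (⅓)*(-159) = 5/3 - 53 = -154/3 ≈ -51.333)
-347 + 100*((-30 + V)*(-204 + E(8))) = -347 + 100*((-30 - 154/3)*(-204 + 3)) = -347 + 100*(-244/3*(-201)) = -347 + 100*16348 = -347 + 1634800 = 1634453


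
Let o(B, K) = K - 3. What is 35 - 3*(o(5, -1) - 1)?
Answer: 50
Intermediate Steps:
o(B, K) = -3 + K
35 - 3*(o(5, -1) - 1) = 35 - 3*((-3 - 1) - 1) = 35 - 3*(-4 - 1) = 35 - 3*(-5) = 35 - 1*(-15) = 35 + 15 = 50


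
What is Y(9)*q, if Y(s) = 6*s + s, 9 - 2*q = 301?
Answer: -9198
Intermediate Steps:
q = -146 (q = 9/2 - 1/2*301 = 9/2 - 301/2 = -146)
Y(s) = 7*s
Y(9)*q = (7*9)*(-146) = 63*(-146) = -9198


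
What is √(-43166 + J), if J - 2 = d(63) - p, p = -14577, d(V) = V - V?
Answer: I*√28587 ≈ 169.08*I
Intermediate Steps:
d(V) = 0
J = 14579 (J = 2 + (0 - 1*(-14577)) = 2 + (0 + 14577) = 2 + 14577 = 14579)
√(-43166 + J) = √(-43166 + 14579) = √(-28587) = I*√28587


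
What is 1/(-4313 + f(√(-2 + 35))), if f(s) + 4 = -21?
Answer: -1/4338 ≈ -0.00023052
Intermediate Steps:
f(s) = -25 (f(s) = -4 - 21 = -25)
1/(-4313 + f(√(-2 + 35))) = 1/(-4313 - 25) = 1/(-4338) = -1/4338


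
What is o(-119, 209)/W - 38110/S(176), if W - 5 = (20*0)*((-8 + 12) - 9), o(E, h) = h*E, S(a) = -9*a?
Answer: -19602557/3960 ≈ -4950.1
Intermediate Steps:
o(E, h) = E*h
W = 5 (W = 5 + (20*0)*((-8 + 12) - 9) = 5 + 0*(4 - 9) = 5 + 0*(-5) = 5 + 0 = 5)
o(-119, 209)/W - 38110/S(176) = -119*209/5 - 38110/((-9*176)) = -24871*⅕ - 38110/(-1584) = -24871/5 - 38110*(-1/1584) = -24871/5 + 19055/792 = -19602557/3960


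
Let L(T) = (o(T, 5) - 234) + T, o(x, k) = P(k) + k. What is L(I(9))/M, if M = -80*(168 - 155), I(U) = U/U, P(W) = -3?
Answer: 231/1040 ≈ 0.22212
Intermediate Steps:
I(U) = 1
M = -1040 (M = -80*13 = -1040)
o(x, k) = -3 + k
L(T) = -232 + T (L(T) = ((-3 + 5) - 234) + T = (2 - 234) + T = -232 + T)
L(I(9))/M = (-232 + 1)/(-1040) = -231*(-1/1040) = 231/1040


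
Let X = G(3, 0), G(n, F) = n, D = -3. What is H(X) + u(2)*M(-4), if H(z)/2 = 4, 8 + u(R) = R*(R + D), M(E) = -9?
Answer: 98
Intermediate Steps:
X = 3
u(R) = -8 + R*(-3 + R) (u(R) = -8 + R*(R - 3) = -8 + R*(-3 + R))
H(z) = 8 (H(z) = 2*4 = 8)
H(X) + u(2)*M(-4) = 8 + (-8 + 2² - 3*2)*(-9) = 8 + (-8 + 4 - 6)*(-9) = 8 - 10*(-9) = 8 + 90 = 98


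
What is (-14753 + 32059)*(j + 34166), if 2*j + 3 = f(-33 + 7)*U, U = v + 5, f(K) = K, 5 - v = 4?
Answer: 589900969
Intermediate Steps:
v = 1 (v = 5 - 1*4 = 5 - 4 = 1)
U = 6 (U = 1 + 5 = 6)
j = -159/2 (j = -3/2 + ((-33 + 7)*6)/2 = -3/2 + (-26*6)/2 = -3/2 + (½)*(-156) = -3/2 - 78 = -159/2 ≈ -79.500)
(-14753 + 32059)*(j + 34166) = (-14753 + 32059)*(-159/2 + 34166) = 17306*(68173/2) = 589900969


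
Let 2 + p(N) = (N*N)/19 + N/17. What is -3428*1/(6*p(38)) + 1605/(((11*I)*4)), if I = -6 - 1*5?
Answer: -2542879/235224 ≈ -10.810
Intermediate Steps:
I = -11 (I = -6 - 5 = -11)
p(N) = -2 + N/17 + N**2/19 (p(N) = -2 + ((N*N)/19 + N/17) = -2 + (N**2*(1/19) + N*(1/17)) = -2 + (N**2/19 + N/17) = -2 + (N/17 + N**2/19) = -2 + N/17 + N**2/19)
-3428*1/(6*p(38)) + 1605/(((11*I)*4)) = -3428*1/(6*(-2 + (1/17)*38 + (1/19)*38**2)) + 1605/(((11*(-11))*4)) = -3428*1/(6*(-2 + 38/17 + (1/19)*1444)) + 1605/((-121*4)) = -3428*1/(6*(-2 + 38/17 + 76)) + 1605/(-484) = -3428/(6*(1296/17)) + 1605*(-1/484) = -3428/7776/17 - 1605/484 = -3428*17/7776 - 1605/484 = -14569/1944 - 1605/484 = -2542879/235224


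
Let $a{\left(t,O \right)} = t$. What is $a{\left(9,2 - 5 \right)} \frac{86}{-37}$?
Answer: $- \frac{774}{37} \approx -20.919$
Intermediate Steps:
$a{\left(9,2 - 5 \right)} \frac{86}{-37} = 9 \frac{86}{-37} = 9 \cdot 86 \left(- \frac{1}{37}\right) = 9 \left(- \frac{86}{37}\right) = - \frac{774}{37}$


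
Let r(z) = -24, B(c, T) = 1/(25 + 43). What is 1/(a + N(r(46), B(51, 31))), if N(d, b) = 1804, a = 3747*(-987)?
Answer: -1/3696485 ≈ -2.7053e-7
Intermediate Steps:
B(c, T) = 1/68
a = -3698289
1/(a + N(r(46), B(51, 31))) = 1/(-3698289 + 1804) = 1/(-3696485) = -1/3696485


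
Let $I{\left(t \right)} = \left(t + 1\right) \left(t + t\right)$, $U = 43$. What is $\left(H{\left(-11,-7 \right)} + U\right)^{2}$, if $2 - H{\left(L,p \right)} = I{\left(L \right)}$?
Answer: $30625$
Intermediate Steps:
$I{\left(t \right)} = 2 t \left(1 + t\right)$ ($I{\left(t \right)} = \left(1 + t\right) 2 t = 2 t \left(1 + t\right)$)
$H{\left(L,p \right)} = 2 - 2 L \left(1 + L\right)$
$\left(H{\left(-11,-7 \right)} + U\right)^{2} = \left(\left(2 - - 22 \left(1 - 11\right)\right) + 43\right)^{2} = \left(\left(2 - \left(-22\right) \left(-10\right)\right) + 43\right)^{2} = \left(\left(2 - 220\right) + 43\right)^{2} = \left(-218 + 43\right)^{2} = \left(-175\right)^{2} = 30625$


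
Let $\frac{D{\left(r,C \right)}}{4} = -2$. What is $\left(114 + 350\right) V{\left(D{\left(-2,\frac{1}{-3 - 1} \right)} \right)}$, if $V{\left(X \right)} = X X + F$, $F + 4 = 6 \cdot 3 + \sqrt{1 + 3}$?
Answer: $37120$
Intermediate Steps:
$F = 16$ ($F = -4 + \left(6 \cdot 3 + \sqrt{1 + 3}\right) = -4 + \left(18 + \sqrt{4}\right) = -4 + \left(18 + 2\right) = -4 + 20 = 16$)
$D{\left(r,C \right)} = -8$ ($D{\left(r,C \right)} = 4 \left(-2\right) = -8$)
$V{\left(X \right)} = 16 + X^{2}$ ($V{\left(X \right)} = X X + 16 = X^{2} + 16 = 16 + X^{2}$)
$\left(114 + 350\right) V{\left(D{\left(-2,\frac{1}{-3 - 1} \right)} \right)} = \left(114 + 350\right) \left(16 + \left(-8\right)^{2}\right) = 464 \left(16 + 64\right) = 464 \cdot 80 = 37120$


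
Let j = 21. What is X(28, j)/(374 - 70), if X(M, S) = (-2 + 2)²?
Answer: 0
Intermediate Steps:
X(M, S) = 0 (X(M, S) = 0² = 0)
X(28, j)/(374 - 70) = 0/(374 - 70) = 0/304 = 0*(1/304) = 0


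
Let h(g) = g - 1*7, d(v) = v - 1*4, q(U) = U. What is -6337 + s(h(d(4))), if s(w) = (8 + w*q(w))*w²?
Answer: -3544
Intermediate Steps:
d(v) = -4 + v (d(v) = v - 4 = -4 + v)
h(g) = -7 + g (h(g) = g - 7 = -7 + g)
s(w) = w²*(8 + w²) (s(w) = (8 + w*w)*w² = (8 + w²)*w² = w²*(8 + w²))
-6337 + s(h(d(4))) = -6337 + (-7 + (-4 + 4))²*(8 + (-7 + (-4 + 4))²) = -6337 + (-7 + 0)²*(8 + (-7 + 0)²) = -6337 + (-7)²*(8 + (-7)²) = -6337 + 49*(8 + 49) = -6337 + 49*57 = -6337 + 2793 = -3544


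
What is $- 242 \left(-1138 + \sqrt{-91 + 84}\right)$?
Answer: $275396 - 242 i \sqrt{7} \approx 2.754 \cdot 10^{5} - 640.27 i$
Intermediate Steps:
$- 242 \left(-1138 + \sqrt{-91 + 84}\right) = - 242 \left(-1138 + \sqrt{-7}\right) = - 242 \left(-1138 + i \sqrt{7}\right) = 275396 - 242 i \sqrt{7}$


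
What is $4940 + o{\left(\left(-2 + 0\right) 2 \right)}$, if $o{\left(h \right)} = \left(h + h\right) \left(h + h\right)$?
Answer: $5004$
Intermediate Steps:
$o{\left(h \right)} = 4 h^{2}$ ($o{\left(h \right)} = 2 h 2 h = 4 h^{2}$)
$4940 + o{\left(\left(-2 + 0\right) 2 \right)} = 4940 + 4 \left(\left(-2 + 0\right) 2\right)^{2} = 4940 + 4 \left(\left(-2\right) 2\right)^{2} = 4940 + 4 \left(-4\right)^{2} = 4940 + 4 \cdot 16 = 4940 + 64 = 5004$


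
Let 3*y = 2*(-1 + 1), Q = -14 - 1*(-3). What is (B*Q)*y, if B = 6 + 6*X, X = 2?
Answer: 0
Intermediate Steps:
Q = -11 (Q = -14 + 3 = -11)
y = 0 (y = (2*(-1 + 1))/3 = (2*0)/3 = (1/3)*0 = 0)
B = 18 (B = 6 + 6*2 = 6 + 12 = 18)
(B*Q)*y = (18*(-11))*0 = -198*0 = 0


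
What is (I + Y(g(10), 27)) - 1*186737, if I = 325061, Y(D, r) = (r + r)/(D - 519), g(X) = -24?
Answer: 25036626/181 ≈ 1.3832e+5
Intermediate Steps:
Y(D, r) = 2*r/(-519 + D) (Y(D, r) = (2*r)/(-519 + D) = 2*r/(-519 + D))
(I + Y(g(10), 27)) - 1*186737 = (325061 + 2*27/(-519 - 24)) - 1*186737 = (325061 + 2*27/(-543)) - 186737 = (325061 + 2*27*(-1/543)) - 186737 = (325061 - 18/181) - 186737 = 58836023/181 - 186737 = 25036626/181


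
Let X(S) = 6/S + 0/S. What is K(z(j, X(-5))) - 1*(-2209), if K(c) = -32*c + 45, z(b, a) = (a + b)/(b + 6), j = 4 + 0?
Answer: 56126/25 ≈ 2245.0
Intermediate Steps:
j = 4
X(S) = 6/S (X(S) = 6/S + 0 = 6/S)
z(b, a) = (a + b)/(6 + b)
K(c) = 45 - 32*c
K(z(j, X(-5))) - 1*(-2209) = (45 - 32*(6/(-5) + 4)/(6 + 4)) - 1*(-2209) = (45 - 32*(6*(-⅕) + 4)/10) + 2209 = (45 - 16*(-6/5 + 4)/5) + 2209 = (45 - 16*14/(5*5)) + 2209 = (45 - 32*7/25) + 2209 = (45 - 224/25) + 2209 = 901/25 + 2209 = 56126/25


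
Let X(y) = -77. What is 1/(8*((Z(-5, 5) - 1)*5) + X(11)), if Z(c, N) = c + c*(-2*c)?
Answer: -1/2317 ≈ -0.00043159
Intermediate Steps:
Z(c, N) = c - 2*c²
1/(8*((Z(-5, 5) - 1)*5) + X(11)) = 1/(8*((-5*(1 - 2*(-5)) - 1)*5) - 77) = 1/(8*((-5*(1 + 10) - 1)*5) - 77) = 1/(8*((-5*11 - 1)*5) - 77) = 1/(8*((-55 - 1)*5) - 77) = 1/(8*(-56*5) - 77) = 1/(8*(-280) - 77) = 1/(-2240 - 77) = 1/(-2317) = -1/2317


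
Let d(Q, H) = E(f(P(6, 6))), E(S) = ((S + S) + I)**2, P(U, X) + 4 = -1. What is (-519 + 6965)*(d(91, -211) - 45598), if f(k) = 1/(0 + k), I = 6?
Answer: -7343064036/25 ≈ -2.9372e+8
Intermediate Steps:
P(U, X) = -5 (P(U, X) = -4 - 1 = -5)
f(k) = 1/k
E(S) = (6 + 2*S)**2 (E(S) = ((S + S) + 6)**2 = (2*S + 6)**2 = (6 + 2*S)**2)
d(Q, H) = 784/25 (d(Q, H) = 4*(3 + 1/(-5))**2 = 4*(3 - 1/5)**2 = 4*(14/5)**2 = 4*(196/25) = 784/25)
(-519 + 6965)*(d(91, -211) - 45598) = (-519 + 6965)*(784/25 - 45598) = 6446*(-1139166/25) = -7343064036/25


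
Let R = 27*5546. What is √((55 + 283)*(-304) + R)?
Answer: √46990 ≈ 216.77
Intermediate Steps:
R = 149742
√((55 + 283)*(-304) + R) = √((55 + 283)*(-304) + 149742) = √(338*(-304) + 149742) = √(-102752 + 149742) = √46990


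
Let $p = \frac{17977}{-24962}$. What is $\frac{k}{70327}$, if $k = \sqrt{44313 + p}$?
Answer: $\frac{\sqrt{27611045546098}}{1755502574} \approx 0.0029932$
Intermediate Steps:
$p = - \frac{17977}{24962}$ ($p = 17977 \left(- \frac{1}{24962}\right) = - \frac{17977}{24962} \approx -0.72017$)
$k = \frac{\sqrt{27611045546098}}{24962}$ ($k = \sqrt{44313 - \frac{17977}{24962}} = \sqrt{\frac{1106123129}{24962}} = \frac{\sqrt{27611045546098}}{24962} \approx 210.5$)
$\frac{k}{70327} = \frac{\frac{1}{24962} \sqrt{27611045546098}}{70327} = \frac{\sqrt{27611045546098}}{24962} \cdot \frac{1}{70327} = \frac{\sqrt{27611045546098}}{1755502574}$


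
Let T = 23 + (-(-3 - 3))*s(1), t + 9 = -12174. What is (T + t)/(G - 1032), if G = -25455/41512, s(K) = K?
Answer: 504536848/42865839 ≈ 11.770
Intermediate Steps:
t = -12183 (t = -9 - 12174 = -12183)
T = 29 (T = 23 - (-3 - 3)*1 = 23 - 1*(-6)*1 = 23 + 6*1 = 23 + 6 = 29)
G = -25455/41512 (G = -25455*1/41512 = -25455/41512 ≈ -0.61320)
(T + t)/(G - 1032) = (29 - 12183)/(-25455/41512 - 1032) = -12154/(-42865839/41512) = -12154*(-41512/42865839) = 504536848/42865839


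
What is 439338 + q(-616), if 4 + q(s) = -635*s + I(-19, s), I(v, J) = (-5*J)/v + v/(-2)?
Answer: 31552973/38 ≈ 8.3034e+5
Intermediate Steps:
I(v, J) = -v/2 - 5*J/v (I(v, J) = -5*J/v + v*(-½) = -5*J/v - v/2 = -v/2 - 5*J/v)
q(s) = 11/2 - 12060*s/19 (q(s) = -4 + (-635*s + (-½*(-19) - 5*s/(-19))) = -4 + (-635*s + (19/2 - 5*s*(-1/19))) = -4 + (-635*s + (19/2 + 5*s/19)) = -4 + (19/2 - 12060*s/19) = 11/2 - 12060*s/19)
439338 + q(-616) = 439338 + (11/2 - 12060/19*(-616)) = 439338 + (11/2 + 7428960/19) = 439338 + 14858129/38 = 31552973/38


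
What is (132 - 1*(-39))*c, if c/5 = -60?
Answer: -51300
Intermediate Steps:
c = -300 (c = 5*(-60) = -300)
(132 - 1*(-39))*c = (132 - 1*(-39))*(-300) = (132 + 39)*(-300) = 171*(-300) = -51300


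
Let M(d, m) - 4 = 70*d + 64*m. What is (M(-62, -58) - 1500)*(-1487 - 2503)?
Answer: 38096520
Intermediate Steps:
M(d, m) = 4 + 64*m + 70*d (M(d, m) = 4 + (70*d + 64*m) = 4 + (64*m + 70*d) = 4 + 64*m + 70*d)
(M(-62, -58) - 1500)*(-1487 - 2503) = ((4 + 64*(-58) + 70*(-62)) - 1500)*(-1487 - 2503) = ((4 - 3712 - 4340) - 1500)*(-3990) = (-8048 - 1500)*(-3990) = -9548*(-3990) = 38096520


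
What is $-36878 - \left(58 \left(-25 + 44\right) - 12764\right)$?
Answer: $-25216$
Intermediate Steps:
$-36878 - \left(58 \left(-25 + 44\right) - 12764\right) = -36878 - \left(58 \cdot 19 - 12764\right) = -36878 - \left(1102 - 12764\right) = -36878 - -11662 = -36878 + 11662 = -25216$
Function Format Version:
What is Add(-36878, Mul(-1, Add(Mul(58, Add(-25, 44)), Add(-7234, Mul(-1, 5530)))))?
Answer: -25216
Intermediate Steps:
Add(-36878, Mul(-1, Add(Mul(58, Add(-25, 44)), Add(-7234, Mul(-1, 5530))))) = Add(-36878, Mul(-1, Add(Mul(58, 19), Add(-7234, -5530)))) = Add(-36878, Mul(-1, Add(1102, -12764))) = Add(-36878, Mul(-1, -11662)) = Add(-36878, 11662) = -25216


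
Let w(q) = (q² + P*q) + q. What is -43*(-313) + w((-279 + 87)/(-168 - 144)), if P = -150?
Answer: 2259139/169 ≈ 13368.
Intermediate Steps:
w(q) = q² - 149*q (w(q) = (q² - 150*q) + q = q² - 149*q)
-43*(-313) + w((-279 + 87)/(-168 - 144)) = -43*(-313) + ((-279 + 87)/(-168 - 144))*(-149 + (-279 + 87)/(-168 - 144)) = 13459 + (-192/(-312))*(-149 - 192/(-312)) = 13459 + (-192*(-1/312))*(-149 - 192*(-1/312)) = 13459 + 8*(-149 + 8/13)/13 = 13459 + (8/13)*(-1929/13) = 13459 - 15432/169 = 2259139/169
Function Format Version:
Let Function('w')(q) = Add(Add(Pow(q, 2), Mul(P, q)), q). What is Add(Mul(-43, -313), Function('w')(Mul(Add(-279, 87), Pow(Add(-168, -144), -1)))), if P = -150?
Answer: Rational(2259139, 169) ≈ 13368.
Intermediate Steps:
Function('w')(q) = Add(Pow(q, 2), Mul(-149, q)) (Function('w')(q) = Add(Add(Pow(q, 2), Mul(-150, q)), q) = Add(Pow(q, 2), Mul(-149, q)))
Add(Mul(-43, -313), Function('w')(Mul(Add(-279, 87), Pow(Add(-168, -144), -1)))) = Add(Mul(-43, -313), Mul(Mul(Add(-279, 87), Pow(Add(-168, -144), -1)), Add(-149, Mul(Add(-279, 87), Pow(Add(-168, -144), -1))))) = Add(13459, Mul(Mul(-192, Pow(-312, -1)), Add(-149, Mul(-192, Pow(-312, -1))))) = Add(13459, Mul(Mul(-192, Rational(-1, 312)), Add(-149, Mul(-192, Rational(-1, 312))))) = Add(13459, Mul(Rational(8, 13), Add(-149, Rational(8, 13)))) = Add(13459, Mul(Rational(8, 13), Rational(-1929, 13))) = Add(13459, Rational(-15432, 169)) = Rational(2259139, 169)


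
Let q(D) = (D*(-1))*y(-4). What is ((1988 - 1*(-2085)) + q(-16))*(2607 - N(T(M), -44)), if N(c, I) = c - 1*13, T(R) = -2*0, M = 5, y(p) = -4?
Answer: 10503580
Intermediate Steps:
T(R) = 0
N(c, I) = -13 + c (N(c, I) = c - 13 = -13 + c)
q(D) = 4*D (q(D) = (D*(-1))*(-4) = -D*(-4) = 4*D)
((1988 - 1*(-2085)) + q(-16))*(2607 - N(T(M), -44)) = ((1988 - 1*(-2085)) + 4*(-16))*(2607 - (-13 + 0)) = ((1988 + 2085) - 64)*(2607 - 1*(-13)) = (4073 - 64)*(2607 + 13) = 4009*2620 = 10503580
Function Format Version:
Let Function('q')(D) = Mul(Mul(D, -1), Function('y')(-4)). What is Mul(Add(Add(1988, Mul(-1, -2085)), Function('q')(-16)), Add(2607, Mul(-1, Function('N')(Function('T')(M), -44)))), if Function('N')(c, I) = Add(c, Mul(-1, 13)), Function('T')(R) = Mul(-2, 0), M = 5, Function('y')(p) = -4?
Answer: 10503580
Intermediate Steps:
Function('T')(R) = 0
Function('N')(c, I) = Add(-13, c) (Function('N')(c, I) = Add(c, -13) = Add(-13, c))
Function('q')(D) = Mul(4, D) (Function('q')(D) = Mul(Mul(D, -1), -4) = Mul(Mul(-1, D), -4) = Mul(4, D))
Mul(Add(Add(1988, Mul(-1, -2085)), Function('q')(-16)), Add(2607, Mul(-1, Function('N')(Function('T')(M), -44)))) = Mul(Add(Add(1988, Mul(-1, -2085)), Mul(4, -16)), Add(2607, Mul(-1, Add(-13, 0)))) = Mul(Add(Add(1988, 2085), -64), Add(2607, Mul(-1, -13))) = Mul(Add(4073, -64), Add(2607, 13)) = Mul(4009, 2620) = 10503580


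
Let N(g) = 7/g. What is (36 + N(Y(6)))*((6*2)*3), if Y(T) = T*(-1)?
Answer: 1254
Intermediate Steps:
Y(T) = -T
(36 + N(Y(6)))*((6*2)*3) = (36 + 7/((-1*6)))*((6*2)*3) = (36 + 7/(-6))*(12*3) = (36 + 7*(-1/6))*36 = (36 - 7/6)*36 = (209/6)*36 = 1254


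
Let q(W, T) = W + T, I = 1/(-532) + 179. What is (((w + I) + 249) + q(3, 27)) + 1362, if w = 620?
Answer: 1298079/532 ≈ 2440.0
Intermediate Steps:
I = 95227/532 (I = -1/532 + 179 = 95227/532 ≈ 179.00)
q(W, T) = T + W
(((w + I) + 249) + q(3, 27)) + 1362 = (((620 + 95227/532) + 249) + (27 + 3)) + 1362 = ((425067/532 + 249) + 30) + 1362 = (557535/532 + 30) + 1362 = 573495/532 + 1362 = 1298079/532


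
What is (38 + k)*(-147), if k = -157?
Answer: 17493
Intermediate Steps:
(38 + k)*(-147) = (38 - 157)*(-147) = -119*(-147) = 17493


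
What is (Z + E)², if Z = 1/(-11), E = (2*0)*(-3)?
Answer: 1/121 ≈ 0.0082645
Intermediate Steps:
E = 0 (E = 0*(-3) = 0)
Z = -1/11 ≈ -0.090909
(Z + E)² = (-1/11 + 0)² = (-1/11)² = 1/121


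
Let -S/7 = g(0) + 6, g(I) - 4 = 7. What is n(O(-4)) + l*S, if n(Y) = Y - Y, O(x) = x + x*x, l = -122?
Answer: 14518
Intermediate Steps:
g(I) = 11 (g(I) = 4 + 7 = 11)
O(x) = x + x**2
n(Y) = 0
S = -119 (S = -7*(11 + 6) = -7*17 = -119)
n(O(-4)) + l*S = 0 - 122*(-119) = 0 + 14518 = 14518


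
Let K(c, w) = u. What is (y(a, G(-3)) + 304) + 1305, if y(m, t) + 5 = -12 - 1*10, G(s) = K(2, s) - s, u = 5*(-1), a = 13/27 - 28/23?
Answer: 1582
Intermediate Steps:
a = -457/621 (a = 13*(1/27) - 28*1/23 = 13/27 - 28/23 = -457/621 ≈ -0.73591)
u = -5
K(c, w) = -5
G(s) = -5 - s
y(m, t) = -27 (y(m, t) = -5 + (-12 - 1*10) = -5 + (-12 - 10) = -5 - 22 = -27)
(y(a, G(-3)) + 304) + 1305 = (-27 + 304) + 1305 = 277 + 1305 = 1582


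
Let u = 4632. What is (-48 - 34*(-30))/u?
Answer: 81/386 ≈ 0.20984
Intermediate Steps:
(-48 - 34*(-30))/u = (-48 - 34*(-30))/4632 = (-48 + 1020)*(1/4632) = 972*(1/4632) = 81/386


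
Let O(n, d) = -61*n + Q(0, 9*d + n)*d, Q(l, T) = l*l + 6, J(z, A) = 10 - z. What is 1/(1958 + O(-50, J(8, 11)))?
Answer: 1/5020 ≈ 0.00019920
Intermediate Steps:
Q(l, T) = 6 + l² (Q(l, T) = l² + 6 = 6 + l²)
O(n, d) = -61*n + 6*d (O(n, d) = -61*n + (6 + 0²)*d = -61*n + (6 + 0)*d = -61*n + 6*d)
1/(1958 + O(-50, J(8, 11))) = 1/(1958 + (-61*(-50) + 6*(10 - 1*8))) = 1/(1958 + (3050 + 6*(10 - 8))) = 1/(1958 + (3050 + 6*2)) = 1/(1958 + (3050 + 12)) = 1/(1958 + 3062) = 1/5020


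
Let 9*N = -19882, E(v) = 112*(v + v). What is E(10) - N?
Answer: 40042/9 ≈ 4449.1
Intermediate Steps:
E(v) = 224*v (E(v) = 112*(2*v) = 224*v)
N = -19882/9 (N = (1/9)*(-19882) = -19882/9 ≈ -2209.1)
E(10) - N = 224*10 - 1*(-19882/9) = 2240 + 19882/9 = 40042/9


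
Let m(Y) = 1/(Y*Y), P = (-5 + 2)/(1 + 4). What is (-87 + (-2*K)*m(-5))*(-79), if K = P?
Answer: 858651/125 ≈ 6869.2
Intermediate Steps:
P = -⅗ (P = -3/5 = -3*⅕ = -⅗ ≈ -0.60000)
K = -⅗ ≈ -0.60000
m(Y) = Y⁻² (m(Y) = 1/(Y²) = Y⁻²)
(-87 + (-2*K)*m(-5))*(-79) = (-87 - 2*(-⅗)/(-5)²)*(-79) = (-87 + (6/5)*(1/25))*(-79) = (-87 + 6/125)*(-79) = -10869/125*(-79) = 858651/125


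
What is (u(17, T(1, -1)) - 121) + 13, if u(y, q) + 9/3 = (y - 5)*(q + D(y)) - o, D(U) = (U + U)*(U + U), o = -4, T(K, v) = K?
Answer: 13777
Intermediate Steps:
D(U) = 4*U**2 (D(U) = (2*U)*(2*U) = 4*U**2)
u(y, q) = 1 + (-5 + y)*(q + 4*y**2) (u(y, q) = -3 + ((y - 5)*(q + 4*y**2) - 1*(-4)) = -3 + ((-5 + y)*(q + 4*y**2) + 4) = -3 + (4 + (-5 + y)*(q + 4*y**2)) = 1 + (-5 + y)*(q + 4*y**2))
(u(17, T(1, -1)) - 121) + 13 = ((1 - 20*17**2 - 5*1 + 4*17**3 + 1*17) - 121) + 13 = ((1 - 20*289 - 5 + 4*4913 + 17) - 121) + 13 = ((1 - 5780 - 5 + 19652 + 17) - 121) + 13 = (13885 - 121) + 13 = 13764 + 13 = 13777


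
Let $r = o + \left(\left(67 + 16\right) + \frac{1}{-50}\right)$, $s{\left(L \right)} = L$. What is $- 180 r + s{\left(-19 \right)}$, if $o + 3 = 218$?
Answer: $- \frac{268277}{5} \approx -53655.0$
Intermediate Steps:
$o = 215$ ($o = -3 + 218 = 215$)
$r = \frac{14899}{50}$ ($r = 215 + \left(\left(67 + 16\right) + \frac{1}{-50}\right) = 215 + \left(83 - \frac{1}{50}\right) = 215 + \frac{4149}{50} = \frac{14899}{50} \approx 297.98$)
$- 180 r + s{\left(-19 \right)} = \left(-180\right) \frac{14899}{50} - 19 = - \frac{268182}{5} - 19 = - \frac{268277}{5}$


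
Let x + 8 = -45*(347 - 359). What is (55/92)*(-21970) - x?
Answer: -628647/46 ≈ -13666.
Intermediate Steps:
x = 532 (x = -8 - 45*(347 - 359) = -8 - 45*(-12) = -8 + 540 = 532)
(55/92)*(-21970) - x = (55/92)*(-21970) - 1*532 = (55*(1/92))*(-21970) - 532 = (55/92)*(-21970) - 532 = -604175/46 - 532 = -628647/46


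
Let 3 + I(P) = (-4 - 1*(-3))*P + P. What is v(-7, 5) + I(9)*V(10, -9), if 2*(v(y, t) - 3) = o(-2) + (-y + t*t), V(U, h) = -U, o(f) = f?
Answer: 48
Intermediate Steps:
v(y, t) = 2 + t**2/2 - y/2 (v(y, t) = 3 + (-2 + (-y + t*t))/2 = 3 + (-2 + (-y + t**2))/2 = 3 + (-2 + (t**2 - y))/2 = 3 + (-2 + t**2 - y)/2 = 3 + (-1 + t**2/2 - y/2) = 2 + t**2/2 - y/2)
I(P) = -3 (I(P) = -3 + ((-4 - 1*(-3))*P + P) = -3 + ((-4 + 3)*P + P) = -3 + (-P + P) = -3 + 0 = -3)
v(-7, 5) + I(9)*V(10, -9) = (2 + (1/2)*5**2 - 1/2*(-7)) - (-3)*10 = (2 + (1/2)*25 + 7/2) - 3*(-10) = (2 + 25/2 + 7/2) + 30 = 18 + 30 = 48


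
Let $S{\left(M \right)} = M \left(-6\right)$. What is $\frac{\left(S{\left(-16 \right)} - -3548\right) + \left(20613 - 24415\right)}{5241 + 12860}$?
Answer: $- \frac{158}{18101} \approx -0.0087288$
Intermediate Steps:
$S{\left(M \right)} = - 6 M$
$\frac{\left(S{\left(-16 \right)} - -3548\right) + \left(20613 - 24415\right)}{5241 + 12860} = \frac{\left(\left(-6\right) \left(-16\right) - -3548\right) + \left(20613 - 24415\right)}{5241 + 12860} = \frac{\left(96 + 3548\right) + \left(20613 - 24415\right)}{18101} = \left(3644 - 3802\right) \frac{1}{18101} = \left(-158\right) \frac{1}{18101} = - \frac{158}{18101}$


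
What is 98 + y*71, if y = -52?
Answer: -3594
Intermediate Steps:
98 + y*71 = 98 - 52*71 = 98 - 3692 = -3594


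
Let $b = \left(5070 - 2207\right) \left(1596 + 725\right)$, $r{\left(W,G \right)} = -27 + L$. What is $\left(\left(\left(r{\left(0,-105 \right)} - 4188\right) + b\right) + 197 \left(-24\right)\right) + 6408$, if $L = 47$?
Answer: $6642535$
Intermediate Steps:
$r{\left(W,G \right)} = 20$ ($r{\left(W,G \right)} = -27 + 47 = 20$)
$b = 6645023$ ($b = 2863 \cdot 2321 = 6645023$)
$\left(\left(\left(r{\left(0,-105 \right)} - 4188\right) + b\right) + 197 \left(-24\right)\right) + 6408 = \left(\left(\left(20 - 4188\right) + 6645023\right) + 197 \left(-24\right)\right) + 6408 = \left(\left(-4168 + 6645023\right) - 4728\right) + 6408 = \left(6640855 - 4728\right) + 6408 = 6636127 + 6408 = 6642535$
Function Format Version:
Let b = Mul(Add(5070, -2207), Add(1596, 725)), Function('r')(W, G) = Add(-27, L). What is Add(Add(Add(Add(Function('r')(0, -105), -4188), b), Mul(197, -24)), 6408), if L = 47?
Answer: 6642535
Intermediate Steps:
Function('r')(W, G) = 20 (Function('r')(W, G) = Add(-27, 47) = 20)
b = 6645023 (b = Mul(2863, 2321) = 6645023)
Add(Add(Add(Add(Function('r')(0, -105), -4188), b), Mul(197, -24)), 6408) = Add(Add(Add(Add(20, -4188), 6645023), Mul(197, -24)), 6408) = Add(Add(Add(-4168, 6645023), -4728), 6408) = Add(Add(6640855, -4728), 6408) = Add(6636127, 6408) = 6642535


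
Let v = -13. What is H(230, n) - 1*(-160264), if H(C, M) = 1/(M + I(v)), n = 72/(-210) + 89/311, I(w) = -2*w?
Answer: 45257442637/282393 ≈ 1.6026e+5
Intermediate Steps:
n = -617/10885 (n = 72*(-1/210) + 89*(1/311) = -12/35 + 89/311 = -617/10885 ≈ -0.056683)
H(C, M) = 1/(26 + M) (H(C, M) = 1/(M - 2*(-13)) = 1/(M + 26) = 1/(26 + M))
H(230, n) - 1*(-160264) = 1/(26 - 617/10885) - 1*(-160264) = 1/(282393/10885) + 160264 = 10885/282393 + 160264 = 45257442637/282393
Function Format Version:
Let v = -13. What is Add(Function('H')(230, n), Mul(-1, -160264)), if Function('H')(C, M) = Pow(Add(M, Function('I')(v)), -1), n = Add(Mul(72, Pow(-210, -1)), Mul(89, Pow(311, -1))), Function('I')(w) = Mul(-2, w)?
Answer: Rational(45257442637, 282393) ≈ 1.6026e+5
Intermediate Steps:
n = Rational(-617, 10885) (n = Add(Mul(72, Rational(-1, 210)), Mul(89, Rational(1, 311))) = Add(Rational(-12, 35), Rational(89, 311)) = Rational(-617, 10885) ≈ -0.056683)
Function('H')(C, M) = Pow(Add(26, M), -1) (Function('H')(C, M) = Pow(Add(M, Mul(-2, -13)), -1) = Pow(Add(M, 26), -1) = Pow(Add(26, M), -1))
Add(Function('H')(230, n), Mul(-1, -160264)) = Add(Pow(Add(26, Rational(-617, 10885)), -1), Mul(-1, -160264)) = Add(Pow(Rational(282393, 10885), -1), 160264) = Add(Rational(10885, 282393), 160264) = Rational(45257442637, 282393)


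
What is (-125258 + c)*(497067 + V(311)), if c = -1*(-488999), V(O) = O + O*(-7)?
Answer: 180124906941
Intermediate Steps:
V(O) = -6*O (V(O) = O - 7*O = -6*O)
c = 488999
(-125258 + c)*(497067 + V(311)) = (-125258 + 488999)*(497067 - 6*311) = 363741*(497067 - 1866) = 363741*495201 = 180124906941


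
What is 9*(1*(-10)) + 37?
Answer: -53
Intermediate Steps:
9*(1*(-10)) + 37 = 9*(-10) + 37 = -90 + 37 = -53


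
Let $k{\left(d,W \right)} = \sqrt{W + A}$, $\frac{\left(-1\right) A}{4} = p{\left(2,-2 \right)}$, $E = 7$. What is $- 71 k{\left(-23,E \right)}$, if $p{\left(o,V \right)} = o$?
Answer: $- 71 i \approx - 71.0 i$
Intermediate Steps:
$A = -8$ ($A = \left(-4\right) 2 = -8$)
$k{\left(d,W \right)} = \sqrt{-8 + W}$ ($k{\left(d,W \right)} = \sqrt{W - 8} = \sqrt{-8 + W}$)
$- 71 k{\left(-23,E \right)} = - 71 \sqrt{-8 + 7} = - 71 \sqrt{-1} = - 71 i$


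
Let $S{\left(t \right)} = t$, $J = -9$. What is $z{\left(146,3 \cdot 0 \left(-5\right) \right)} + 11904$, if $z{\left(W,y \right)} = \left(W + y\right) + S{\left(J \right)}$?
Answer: $12041$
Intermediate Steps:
$z{\left(W,y \right)} = -9 + W + y$ ($z{\left(W,y \right)} = \left(W + y\right) - 9 = -9 + W + y$)
$z{\left(146,3 \cdot 0 \left(-5\right) \right)} + 11904 = \left(-9 + 146 + 3 \cdot 0 \left(-5\right)\right) + 11904 = \left(-9 + 146 + 0 \left(-5\right)\right) + 11904 = \left(-9 + 146 + 0\right) + 11904 = 137 + 11904 = 12041$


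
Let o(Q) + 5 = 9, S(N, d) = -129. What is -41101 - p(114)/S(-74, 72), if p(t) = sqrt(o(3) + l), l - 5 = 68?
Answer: -41101 + sqrt(77)/129 ≈ -41101.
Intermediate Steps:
o(Q) = 4 (o(Q) = -5 + 9 = 4)
l = 73 (l = 5 + 68 = 73)
p(t) = sqrt(77) (p(t) = sqrt(4 + 73) = sqrt(77))
-41101 - p(114)/S(-74, 72) = -41101 - sqrt(77)/(-129) = -41101 - sqrt(77)*(-1)/129 = -41101 - (-1)*sqrt(77)/129 = -41101 + sqrt(77)/129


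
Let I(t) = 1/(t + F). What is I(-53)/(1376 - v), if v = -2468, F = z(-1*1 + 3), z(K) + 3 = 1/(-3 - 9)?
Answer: -3/646753 ≈ -4.6386e-6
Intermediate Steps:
z(K) = -37/12 (z(K) = -3 + 1/(-3 - 9) = -3 + 1/(-12) = -3 - 1/12 = -37/12)
F = -37/12 ≈ -3.0833
I(t) = 1/(-37/12 + t) (I(t) = 1/(t - 37/12) = 1/(-37/12 + t))
I(-53)/(1376 - v) = (12/(-37 + 12*(-53)))/(1376 - 1*(-2468)) = (12/(-37 - 636))/(1376 + 2468) = (12/(-673))/3844 = (12*(-1/673))*(1/3844) = -12/673*1/3844 = -3/646753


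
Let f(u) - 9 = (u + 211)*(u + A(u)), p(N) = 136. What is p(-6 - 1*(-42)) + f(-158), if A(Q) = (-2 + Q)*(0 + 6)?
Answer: -59109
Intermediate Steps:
A(Q) = -12 + 6*Q (A(Q) = (-2 + Q)*6 = -12 + 6*Q)
f(u) = 9 + (-12 + 7*u)*(211 + u) (f(u) = 9 + (u + 211)*(u + (-12 + 6*u)) = 9 + (211 + u)*(-12 + 7*u) = 9 + (-12 + 7*u)*(211 + u))
p(-6 - 1*(-42)) + f(-158) = 136 + (-2523 + 7*(-158)² + 1465*(-158)) = 136 + (-2523 + 7*24964 - 231470) = 136 + (-2523 + 174748 - 231470) = 136 - 59245 = -59109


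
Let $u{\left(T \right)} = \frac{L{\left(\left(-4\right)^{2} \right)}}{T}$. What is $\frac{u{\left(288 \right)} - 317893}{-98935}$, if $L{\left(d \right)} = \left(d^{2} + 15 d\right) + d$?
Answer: $\frac{2861021}{890415} \approx 3.2131$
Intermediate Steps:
$L{\left(d \right)} = d^{2} + 16 d$
$u{\left(T \right)} = \frac{512}{T}$ ($u{\left(T \right)} = \frac{\left(-4\right)^{2} \left(16 + \left(-4\right)^{2}\right)}{T} = \frac{16 \left(16 + 16\right)}{T} = \frac{16 \cdot 32}{T} = \frac{512}{T}$)
$\frac{u{\left(288 \right)} - 317893}{-98935} = \frac{\frac{512}{288} - 317893}{-98935} = \left(512 \cdot \frac{1}{288} - 317893\right) \left(- \frac{1}{98935}\right) = \left(\frac{16}{9} - 317893\right) \left(- \frac{1}{98935}\right) = \left(- \frac{2861021}{9}\right) \left(- \frac{1}{98935}\right) = \frac{2861021}{890415}$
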